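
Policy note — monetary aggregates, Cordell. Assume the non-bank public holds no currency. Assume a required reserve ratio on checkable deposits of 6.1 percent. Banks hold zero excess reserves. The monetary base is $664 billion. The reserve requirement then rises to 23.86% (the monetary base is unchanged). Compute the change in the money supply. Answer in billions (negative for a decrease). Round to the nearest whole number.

Initially m₁ = 1 / (0.061) ≈ 16.3934, so M₁ = 16.3934 × 664 = 10885.2176 billion.
After the change m₂ = 1 / (0.2386) ≈ 4.1911, so M₂ = 4.1911 × 664 = 2782.8904 billion.
ΔM = M₂ − M₁ = 2782.8904 − 10885.2176 = -8102.3272 billion.

-8102 billion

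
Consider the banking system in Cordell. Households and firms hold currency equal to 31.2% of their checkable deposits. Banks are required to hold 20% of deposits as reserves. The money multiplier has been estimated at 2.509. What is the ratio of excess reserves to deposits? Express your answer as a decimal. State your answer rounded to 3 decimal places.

Using m = 2.509. Since m = (1 + c)/(c + rr + e), the denominator satisfies c + rr + e = (1 + c)/m = (1 + 0.312) / 2.509 ≈ 0.522917.
With c = 0.312 and rr = 0.2, the ratio of excess reserves to deposits is 0.522917 − 0.312 − 0.2 = 0.010917.

0.011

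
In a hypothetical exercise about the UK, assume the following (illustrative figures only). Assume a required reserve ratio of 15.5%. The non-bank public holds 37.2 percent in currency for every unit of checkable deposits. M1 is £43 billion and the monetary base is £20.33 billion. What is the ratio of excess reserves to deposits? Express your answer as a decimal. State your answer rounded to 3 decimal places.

0.122

Using m = M/MB = 43/20.33 ≈ 2.115101. Since m = (1 + c)/(c + rr + e), the denominator satisfies c + rr + e = (1 + c)/m = (1 + 0.372) / 2.115101 ≈ 0.648669.
With c = 0.372 and rr = 0.155, the ratio of excess reserves to deposits is 0.648669 − 0.372 − 0.155 = 0.121669.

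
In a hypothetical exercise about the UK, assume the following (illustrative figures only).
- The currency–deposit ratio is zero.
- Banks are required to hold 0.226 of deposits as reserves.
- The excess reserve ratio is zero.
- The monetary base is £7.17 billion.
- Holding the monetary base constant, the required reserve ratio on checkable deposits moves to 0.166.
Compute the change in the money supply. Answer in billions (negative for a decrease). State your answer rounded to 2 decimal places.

Initially m₁ = 1 / (0.226) ≈ 4.4248, so M₁ = 4.4248 × 7.17 ≈ 31.7258 billion.
After the change m₂ = 1 / (0.166) ≈ 6.0241, so M₂ = 6.0241 × 7.17 ≈ 43.1928 billion.
ΔM = M₂ − M₁ = 43.1928 − 31.7258 = 11.467 billion.

£11.47 billion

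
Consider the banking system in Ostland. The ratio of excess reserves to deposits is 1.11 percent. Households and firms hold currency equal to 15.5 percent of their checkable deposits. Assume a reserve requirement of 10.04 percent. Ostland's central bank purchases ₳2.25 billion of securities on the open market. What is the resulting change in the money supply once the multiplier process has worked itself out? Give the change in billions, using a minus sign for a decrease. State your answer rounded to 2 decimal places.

₳9.75 billion

The money multiplier is m = (1 + c) / (rr + e + c) = (1 + 0.155) / (0.1004 + 0.0111 + 0.155) ≈ 4.3340.
The purchase adds 2.25 billion of base, so ΔM = m × ΔMB = 4.3340 × (+2.25) = 9.7515 billion.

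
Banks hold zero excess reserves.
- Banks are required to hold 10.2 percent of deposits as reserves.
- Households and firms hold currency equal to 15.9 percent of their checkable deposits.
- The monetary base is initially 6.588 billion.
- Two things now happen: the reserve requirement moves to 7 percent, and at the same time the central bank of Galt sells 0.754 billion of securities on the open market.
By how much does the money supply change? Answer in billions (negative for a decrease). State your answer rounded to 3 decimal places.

Before: m₁ = (1 + 0.159) / (0.102 + 0.159) ≈ 4.44061, MB₁ = 6.588, so M₁ = 4.44061 × 6.588 ≈ 29.2547 billion.
After: m₂ = (1 + 0.159) / (0.07 + 0.159) ≈ 5.06114, MB₂ = 6.588 − 0.754 = 5.834, so M₂ = 5.06114 × 5.834 ≈ 29.5267 billion.
ΔM = M₂ − M₁ = 29.5267 − 29.2547 = 0.272 billion.

0.272 billion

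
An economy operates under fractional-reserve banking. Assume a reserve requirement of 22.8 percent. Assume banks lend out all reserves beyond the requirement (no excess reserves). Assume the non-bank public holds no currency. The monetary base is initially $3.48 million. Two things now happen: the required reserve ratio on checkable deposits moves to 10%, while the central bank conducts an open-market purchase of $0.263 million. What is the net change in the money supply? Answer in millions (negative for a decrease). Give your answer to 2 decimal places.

Before: m₁ = 1 / (0.228) ≈ 4.3860, MB₁ = 3.48, so M₁ = 4.3860 × 3.48 ≈ 15.2633 million.
After: m₂ = 1 / (0.1) = 10, MB₂ = 3.48 + 0.263 = 3.743, so M₂ = 10 × 3.743 = 37.43 million.
ΔM = M₂ − M₁ = 37.43 − 15.2633 = 22.1667 million.

$22.17 million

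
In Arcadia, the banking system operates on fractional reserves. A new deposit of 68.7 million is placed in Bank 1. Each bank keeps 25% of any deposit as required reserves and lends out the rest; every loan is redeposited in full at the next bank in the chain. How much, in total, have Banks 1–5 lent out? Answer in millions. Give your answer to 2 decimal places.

157.19 million

Bank i lends (1 − rr)^i of the original deposit: Bank 1 lends 68.7·0.7500 = 51.5250, Bank 2 lends 68.7·0.7500² ≈ 38.6438, and so on.
Summing a geometric series: total = 68.7·[0.7500·(1 − 0.7500^5) / (1 − 0.7500)] ≈ 157.1915 million.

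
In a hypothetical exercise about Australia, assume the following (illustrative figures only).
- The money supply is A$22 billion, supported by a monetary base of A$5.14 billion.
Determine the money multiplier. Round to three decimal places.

4.280

The money multiplier is m = M / MB = 22 / 5.14 ≈ 4.28016.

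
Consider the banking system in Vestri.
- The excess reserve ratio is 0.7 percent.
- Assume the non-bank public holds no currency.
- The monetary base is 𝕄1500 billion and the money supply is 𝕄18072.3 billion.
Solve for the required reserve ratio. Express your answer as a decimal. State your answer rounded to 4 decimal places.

Using m = M/MB = 18072.3/1500 = 12.048200. Since m = (1 + c)/(c + rr + e), the denominator satisfies c + rr + e = (1 + c)/m = (1 + 0) / 12.048200 ≈ 0.083000.
With c = 0 and e = 0.007, the required reserve ratio is 0.083000 − 0 − 0.007 = 0.076.

0.0760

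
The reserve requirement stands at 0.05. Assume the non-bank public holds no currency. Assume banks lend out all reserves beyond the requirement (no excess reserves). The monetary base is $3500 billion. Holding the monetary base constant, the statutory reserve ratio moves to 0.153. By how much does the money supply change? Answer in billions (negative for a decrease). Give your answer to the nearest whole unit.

Initially m₁ = 1 / (0.05) = 20, so M₁ = 20 × 3500 = 70000 billion.
After the change m₂ = 1 / (0.153) ≈ 6.53595, so M₂ = 6.53595 × 3500 = 22875.825 billion.
ΔM = M₂ − M₁ = 22875.825 − 70000 = -47124.175 billion.

-47124 billion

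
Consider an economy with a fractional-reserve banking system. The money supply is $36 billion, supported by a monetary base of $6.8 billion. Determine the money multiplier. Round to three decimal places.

5.294

The money multiplier is m = M / MB = 36 / 6.8 ≈ 5.29412.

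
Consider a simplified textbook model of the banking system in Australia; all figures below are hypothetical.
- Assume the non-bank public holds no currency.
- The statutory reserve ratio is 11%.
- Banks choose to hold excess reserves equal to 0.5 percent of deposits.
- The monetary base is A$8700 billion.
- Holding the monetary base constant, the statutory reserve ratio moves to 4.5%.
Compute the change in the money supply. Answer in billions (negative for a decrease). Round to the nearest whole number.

Initially m₁ = 1 / (0.11 + 0.005) ≈ 8.69565, so M₁ = 8.69565 × 8700 = 75652.155 billion.
After the change m₂ = 1 / (0.045 + 0.005) = 20, so M₂ = 20 × 8700 = 174000 billion.
ΔM = M₂ − M₁ = 174000 − 75652.155 = 98347.845 billion.

A$98348 billion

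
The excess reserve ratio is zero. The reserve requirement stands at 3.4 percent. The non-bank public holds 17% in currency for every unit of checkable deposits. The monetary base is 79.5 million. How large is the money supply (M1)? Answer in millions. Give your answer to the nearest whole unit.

456 million

The money multiplier is m = (1 + c) / (rr + c) = (1 + 0.17) / (0.034 + 0.17) ≈ 5.7353.
So M = m × MB = 5.7353 × 79.5 ≈ 455.9563 million.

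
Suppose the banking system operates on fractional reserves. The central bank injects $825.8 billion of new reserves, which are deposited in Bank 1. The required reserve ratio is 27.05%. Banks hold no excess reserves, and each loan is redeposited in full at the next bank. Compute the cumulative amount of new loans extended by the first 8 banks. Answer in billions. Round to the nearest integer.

Bank i lends (1 − rr)^i of the original deposit: Bank 1 lends 825.8·0.7295 = 602.4211, Bank 2 lends 825.8·0.7295² ≈ 439.4662, and so on.
Summing a geometric series: total = 825.8·[0.7295·(1 − 0.7295^8) / (1 − 0.7295)] ≈ 2048.4429 billion.

$2048 billion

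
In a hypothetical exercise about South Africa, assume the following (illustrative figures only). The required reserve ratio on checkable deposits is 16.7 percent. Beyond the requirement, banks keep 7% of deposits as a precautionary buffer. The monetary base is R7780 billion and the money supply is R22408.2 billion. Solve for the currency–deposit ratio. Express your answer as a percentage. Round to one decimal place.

16.9%

Using m = M/MB = 22408.2/7780 ≈ 2.880231. From m = (1 + c)/(c + rr + e), rearranging gives 1 + c = m·(c + rr + e), so c·(1 − m) = m·(rr + e) − 1.
Hence c = [m·(rr + e) − 1]/(1 − m) = [2.880231 × (0.167 + 0.07) − 1] / (1 − 2.880231) ≈ 0.168801.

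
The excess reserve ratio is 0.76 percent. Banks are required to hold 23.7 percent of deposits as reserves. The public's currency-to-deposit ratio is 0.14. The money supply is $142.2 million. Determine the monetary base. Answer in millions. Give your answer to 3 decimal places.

The money multiplier is m = (1 + c) / (rr + e + c) = (1 + 0.14) / (0.237 + 0.0076 + 0.14) ≈ 2.9641186.
MB = M / m = 142.2 / 2.9641186 ≈ 47.9738 million.

$47.974 million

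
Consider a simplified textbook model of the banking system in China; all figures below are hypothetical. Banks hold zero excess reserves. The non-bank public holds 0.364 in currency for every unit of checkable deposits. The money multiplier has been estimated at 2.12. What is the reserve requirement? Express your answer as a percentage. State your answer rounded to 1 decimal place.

27.9%

Using m = 2.12. Since m = (1 + c)/(c + rr + e), the denominator satisfies c + rr + e = (1 + c)/m = (1 + 0.364) / 2.12 ≈ 0.643396.
With c = 0.364 and e = 0, the reserve requirement is 0.643396 − 0.364 − 0 = 0.279396.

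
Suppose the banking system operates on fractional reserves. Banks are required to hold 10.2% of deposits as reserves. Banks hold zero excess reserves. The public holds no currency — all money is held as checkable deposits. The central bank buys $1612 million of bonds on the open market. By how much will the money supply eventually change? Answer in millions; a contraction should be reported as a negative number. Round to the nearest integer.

The simple money multiplier is m = 1/rr = 1/0.102 ≈ 9.80392.
An open-market purchase increases the monetary base by 1612 million, so ΔM = m × ΔMB = 9.80392 × 1612 ≈ 15803.919 million.

$15804 million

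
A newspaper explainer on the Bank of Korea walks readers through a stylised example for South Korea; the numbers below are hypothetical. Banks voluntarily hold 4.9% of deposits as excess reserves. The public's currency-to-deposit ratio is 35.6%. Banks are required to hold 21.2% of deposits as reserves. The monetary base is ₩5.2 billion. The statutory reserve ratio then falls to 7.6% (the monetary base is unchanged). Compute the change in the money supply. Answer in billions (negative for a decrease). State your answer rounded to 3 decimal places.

Initially m₁ = (1 + 0.356) / (0.212 + 0.049 + 0.356) ≈ 2.19773, so M₁ = 2.19773 × 5.2 ≈ 11.4282 billion.
After the change m₂ = (1 + 0.356) / (0.076 + 0.049 + 0.356) ≈ 2.81913, so M₂ = 2.81913 × 5.2 ≈ 14.6595 billion.
ΔM = M₂ − M₁ = 14.6595 − 11.4282 = 3.2313 billion.

₩3.231 billion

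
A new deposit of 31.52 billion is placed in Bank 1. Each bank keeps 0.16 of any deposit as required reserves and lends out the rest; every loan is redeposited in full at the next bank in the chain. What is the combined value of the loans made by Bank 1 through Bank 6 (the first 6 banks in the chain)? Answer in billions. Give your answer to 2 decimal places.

Bank i lends (1 − rr)^i of the original deposit: Bank 1 lends 31.52·0.8400 = 26.4768, Bank 2 lends 31.52·0.8400² ≈ 22.2405, and so on.
Summing a geometric series: total = 31.52·[0.8400·(1 − 0.8400^6) / (1 − 0.8400)] ≈ 107.3472 billion.

107.35 billion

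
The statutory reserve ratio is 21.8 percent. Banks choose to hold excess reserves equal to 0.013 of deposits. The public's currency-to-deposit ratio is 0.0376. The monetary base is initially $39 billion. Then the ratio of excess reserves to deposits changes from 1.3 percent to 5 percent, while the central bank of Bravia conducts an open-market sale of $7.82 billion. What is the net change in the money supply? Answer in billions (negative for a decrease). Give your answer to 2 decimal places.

-44.79 billion

Before: m₁ = (1 + 0.0376) / (0.218 + 0.013 + 0.0376) ≈ 3.86299, MB₁ = 39, so M₁ = 3.86299 × 39 ≈ 150.6566 billion.
After: m₂ = (1 + 0.0376) / (0.218 + 0.05 + 0.0376) ≈ 3.39529, MB₂ = 39 − 7.82 = 31.18, so M₂ = 3.39529 × 31.18 ≈ 105.8651 billion.
ΔM = M₂ − M₁ = 105.8651 − 150.6566 = -44.7915 billion.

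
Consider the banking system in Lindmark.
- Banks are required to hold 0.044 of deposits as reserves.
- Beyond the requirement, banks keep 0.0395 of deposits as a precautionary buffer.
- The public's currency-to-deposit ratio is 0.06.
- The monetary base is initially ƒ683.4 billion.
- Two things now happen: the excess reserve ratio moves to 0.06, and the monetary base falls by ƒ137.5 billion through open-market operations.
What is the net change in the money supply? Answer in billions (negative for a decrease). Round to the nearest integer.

Before: m₁ = (1 + 0.06) / (0.044 + 0.0395 + 0.06) ≈ 7.3868, MB₁ = 683.4, so M₁ = 7.3868 × 683.4 ≈ 5048.1391 billion.
After: m₂ = (1 + 0.06) / (0.044 + 0.06 + 0.06) ≈ 6.4634, MB₂ = 683.4 − 137.5 = 545.9, so M₂ = 6.4634 × 545.9 ≈ 3528.3701 billion.
ΔM = M₂ − M₁ = 3528.3701 − 5048.1391 = -1519.769 billion.

-1520 billion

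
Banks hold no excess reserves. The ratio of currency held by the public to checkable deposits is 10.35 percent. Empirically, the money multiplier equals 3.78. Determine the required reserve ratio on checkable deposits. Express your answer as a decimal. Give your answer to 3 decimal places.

Using m = 3.78. Since m = (1 + c)/(c + rr + e), the denominator satisfies c + rr + e = (1 + c)/m = (1 + 0.1035) / 3.78 ≈ 0.291931.
With c = 0.1035 and e = 0, the required reserve ratio on checkable deposits is 0.291931 − 0.1035 − 0 = 0.188431.

0.188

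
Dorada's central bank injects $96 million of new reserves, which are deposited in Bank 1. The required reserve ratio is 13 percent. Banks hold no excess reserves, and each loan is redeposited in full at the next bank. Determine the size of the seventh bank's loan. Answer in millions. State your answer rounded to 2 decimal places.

Each bank lends a fraction (1 − rr) = 0.8700 of the deposit it receives, so Bank 7 receives 96·0.8700^6 and lends 96·0.8700^7 ≈ 36.2165 million.

$36.22 million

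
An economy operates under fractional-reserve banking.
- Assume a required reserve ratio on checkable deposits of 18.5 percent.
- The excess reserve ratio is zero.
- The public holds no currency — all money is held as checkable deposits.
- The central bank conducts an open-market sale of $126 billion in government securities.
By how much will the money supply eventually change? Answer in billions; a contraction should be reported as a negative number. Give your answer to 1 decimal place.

The simple money multiplier is m = 1/rr = 1/0.185 ≈ 5.40541.
An open-market sale reduces the monetary base by 126 billion, so ΔM = m × ΔMB = 5.40541 × (−126) ≈ -681.0817 billion.

-681.1 billion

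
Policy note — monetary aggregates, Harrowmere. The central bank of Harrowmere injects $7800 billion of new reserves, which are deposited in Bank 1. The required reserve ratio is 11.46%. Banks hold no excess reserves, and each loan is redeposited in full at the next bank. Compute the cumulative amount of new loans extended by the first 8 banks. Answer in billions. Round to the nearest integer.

Bank i lends (1 − rr)^i of the original deposit: Bank 1 lends 7800·0.8854 = 6906.1200, Bank 2 lends 7800·0.8854² ≈ 6114.6786, and so on.
Summing a geometric series: total = 7800·[0.8854·(1 − 0.8854^8) / (1 − 0.8854)] ≈ 37503.1738 billion.

$37503 billion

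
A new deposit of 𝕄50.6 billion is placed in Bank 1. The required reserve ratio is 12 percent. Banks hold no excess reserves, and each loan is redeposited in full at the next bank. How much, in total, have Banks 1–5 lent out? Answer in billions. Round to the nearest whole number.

Bank i lends (1 − rr)^i of the original deposit: Bank 1 lends 50.6·0.8800 = 44.5280, Bank 2 lends 50.6·0.8800² ≈ 39.1846, and so on.
Summing a geometric series: total = 50.6·[0.8800·(1 − 0.8800^5) / (1 − 0.8800)] ≈ 175.2429 billion.

𝕄175 billion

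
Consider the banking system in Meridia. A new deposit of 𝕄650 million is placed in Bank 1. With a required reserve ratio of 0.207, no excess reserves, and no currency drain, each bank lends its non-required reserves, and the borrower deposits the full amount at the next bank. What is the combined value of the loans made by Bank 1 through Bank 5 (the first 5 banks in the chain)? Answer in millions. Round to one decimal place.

𝕄1709.2 million

Bank i lends (1 − rr)^i of the original deposit: Bank 1 lends 650·0.7930 = 515.4500, Bank 2 lends 650·0.7930² ≈ 408.7519, and so on.
Summing a geometric series: total = 650·[0.7930·(1 − 0.7930^5) / (1 − 0.7930)] ≈ 1709.2205 million.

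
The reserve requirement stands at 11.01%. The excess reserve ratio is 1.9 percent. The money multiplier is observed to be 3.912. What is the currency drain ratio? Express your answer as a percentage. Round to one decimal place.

17.0%

Using m = 3.912. From m = (1 + c)/(c + rr + e), rearranging gives 1 + c = m·(c + rr + e), so c·(1 − m) = m·(rr + e) − 1.
Hence c = [m·(rr + e) − 1]/(1 − m) = [3.912 × (0.1101 + 0.019) − 1] / (1 − 3.912) ≈ 0.169973.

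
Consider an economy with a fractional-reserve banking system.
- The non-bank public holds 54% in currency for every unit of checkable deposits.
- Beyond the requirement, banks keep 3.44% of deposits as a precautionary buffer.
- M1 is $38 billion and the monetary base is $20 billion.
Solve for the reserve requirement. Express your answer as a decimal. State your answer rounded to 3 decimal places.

Using m = M/MB = 38/20 = 1.900000. Since m = (1 + c)/(c + rr + e), the denominator satisfies c + rr + e = (1 + c)/m = (1 + 0.54) / 1.900000 ≈ 0.810526.
With c = 0.54 and e = 0.0344, the reserve requirement is 0.810526 − 0.54 − 0.0344 = 0.236126.

0.236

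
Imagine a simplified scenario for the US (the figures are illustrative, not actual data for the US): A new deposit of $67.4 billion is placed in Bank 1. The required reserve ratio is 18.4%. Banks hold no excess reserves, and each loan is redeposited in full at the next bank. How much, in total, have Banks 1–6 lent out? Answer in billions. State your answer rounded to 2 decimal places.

Bank i lends (1 − rr)^i of the original deposit: Bank 1 lends 67.4·0.8160 = 54.9984, Bank 2 lends 67.4·0.8160² ≈ 44.8787, and so on.
Summing a geometric series: total = 67.4·[0.8160·(1 − 0.8160^6) / (1 − 0.8160)] ≈ 210.6628 billion.

$210.66 billion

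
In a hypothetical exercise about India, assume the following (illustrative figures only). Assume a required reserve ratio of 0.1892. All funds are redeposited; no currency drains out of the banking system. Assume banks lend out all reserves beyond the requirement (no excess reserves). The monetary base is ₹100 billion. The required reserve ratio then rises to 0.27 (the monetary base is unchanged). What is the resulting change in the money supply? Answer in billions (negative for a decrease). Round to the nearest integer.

-158 billion

Initially m₁ = 1 / (0.1892) ≈ 5.2854, so M₁ = 5.2854 × 100 = 528.54 billion.
After the change m₂ = 1 / (0.27) ≈ 3.7037, so M₂ = 3.7037 × 100 = 370.37 billion.
ΔM = M₂ − M₁ = 370.37 − 528.54 = -158.17 billion.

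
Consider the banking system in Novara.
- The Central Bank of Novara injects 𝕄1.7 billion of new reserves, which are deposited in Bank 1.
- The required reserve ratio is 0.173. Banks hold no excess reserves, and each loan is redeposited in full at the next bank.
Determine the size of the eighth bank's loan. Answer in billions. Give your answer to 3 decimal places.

𝕄0.372 billion

Each bank lends a fraction (1 − rr) = 0.8270 of the deposit it receives, so Bank 8 receives 1.7·0.8270^7 and lends 1.7·0.8270^8 ≈ 0.3720 billion.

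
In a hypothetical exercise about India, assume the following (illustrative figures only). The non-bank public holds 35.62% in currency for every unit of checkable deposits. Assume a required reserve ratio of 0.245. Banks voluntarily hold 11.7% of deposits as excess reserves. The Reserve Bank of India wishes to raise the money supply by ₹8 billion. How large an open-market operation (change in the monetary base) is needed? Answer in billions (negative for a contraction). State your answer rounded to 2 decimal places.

₹4.24 billion

The money multiplier is m = (1 + c) / (rr + e + c) = (1 + 0.3562) / (0.245 + 0.117 + 0.3562) ≈ 1.8883.
ΔMB = ΔM / m = (+8) / 1.8883 ≈ 4.2366 billion.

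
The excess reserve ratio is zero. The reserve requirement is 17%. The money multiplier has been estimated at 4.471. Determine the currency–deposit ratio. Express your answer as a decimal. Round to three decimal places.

Using m = 4.471. From m = (1 + c)/(c + rr + e), rearranging gives 1 + c = m·(c + rr + e), so c·(1 − m) = m·(rr + e) − 1.
Hence c = [m·(rr + e) − 1]/(1 − m) = [4.471 × (0.17 + 0) − 1] / (1 − 4.471) ≈ 0.069124.

0.069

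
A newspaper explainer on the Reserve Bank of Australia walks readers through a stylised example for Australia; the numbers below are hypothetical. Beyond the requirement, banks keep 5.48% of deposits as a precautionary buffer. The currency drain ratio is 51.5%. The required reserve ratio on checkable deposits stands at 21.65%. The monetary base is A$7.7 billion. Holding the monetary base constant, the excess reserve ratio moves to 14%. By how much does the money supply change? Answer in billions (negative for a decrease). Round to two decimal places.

-1.45 billion

Initially m₁ = (1 + 0.515) / (0.2165 + 0.0548 + 0.515) ≈ 1.9267, so M₁ = 1.9267 × 7.7 ≈ 14.8356 billion.
After the change m₂ = (1 + 0.515) / (0.2165 + 0.14 + 0.515) ≈ 1.7384, so M₂ = 1.7384 × 7.7 ≈ 13.3857 billion.
ΔM = M₂ − M₁ = 13.3857 − 14.8356 = -1.4499 billion.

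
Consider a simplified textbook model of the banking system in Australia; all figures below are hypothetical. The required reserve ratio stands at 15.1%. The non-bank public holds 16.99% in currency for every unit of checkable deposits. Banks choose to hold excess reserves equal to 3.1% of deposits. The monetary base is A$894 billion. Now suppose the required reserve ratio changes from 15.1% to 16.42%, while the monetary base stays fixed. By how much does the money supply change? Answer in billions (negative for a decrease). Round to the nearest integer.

-107 billion

Initially m₁ = (1 + 0.1699) / (0.151 + 0.031 + 0.1699) ≈ 3.3245, so M₁ = 3.3245 × 894 = 2972.103 billion.
After the change m₂ = (1 + 0.1699) / (0.1642 + 0.031 + 0.1699) ≈ 3.2043, so M₂ = 3.2043 × 894 = 2864.6442 billion.
ΔM = M₂ − M₁ = 2864.6442 − 2972.103 = -107.4588 billion.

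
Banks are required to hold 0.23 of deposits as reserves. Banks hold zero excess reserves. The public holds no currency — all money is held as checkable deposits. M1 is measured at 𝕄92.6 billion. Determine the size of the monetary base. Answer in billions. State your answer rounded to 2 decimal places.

𝕄21.30 billion

With no currency drain and no excess reserves, the money multiplier is m = 1/rr = 1/0.23 ≈ 4.34783.
The monetary base is MB = M / m = 92.6 / 4.34783 ≈ 21.298 billion.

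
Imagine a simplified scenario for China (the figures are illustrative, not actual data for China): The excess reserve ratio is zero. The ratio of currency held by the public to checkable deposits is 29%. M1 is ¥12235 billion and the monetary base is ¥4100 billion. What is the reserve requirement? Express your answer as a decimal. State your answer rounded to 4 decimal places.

Using m = M/MB = 12235/4100 ≈ 2.984146. Since m = (1 + c)/(c + rr + e), the denominator satisfies c + rr + e = (1 + c)/m = (1 + 0.29) / 2.984146 ≈ 0.432284.
With c = 0.29 and e = 0, the reserve requirement is 0.432284 − 0.29 − 0 = 0.142284.

0.1423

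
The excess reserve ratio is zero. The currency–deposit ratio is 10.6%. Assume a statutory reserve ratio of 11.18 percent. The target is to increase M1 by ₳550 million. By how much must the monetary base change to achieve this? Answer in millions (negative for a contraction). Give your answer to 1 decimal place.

The money multiplier is m = (1 + c) / (rr + c) = (1 + 0.106) / (0.1118 + 0.106) ≈ 5.07805.
ΔMB = ΔM / m = (+550) / 5.07805 ≈ 108.3093 million.

₳108.3 million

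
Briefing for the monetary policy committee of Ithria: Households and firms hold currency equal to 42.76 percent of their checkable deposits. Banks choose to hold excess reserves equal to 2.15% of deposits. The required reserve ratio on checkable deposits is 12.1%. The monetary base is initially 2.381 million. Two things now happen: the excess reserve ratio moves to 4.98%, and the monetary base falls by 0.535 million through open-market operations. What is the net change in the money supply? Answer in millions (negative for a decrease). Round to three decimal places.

-1.558 million

Before: m₁ = (1 + 0.4276) / (0.121 + 0.0215 + 0.4276) ≈ 2.50412, MB₁ = 2.381, so M₁ = 2.50412 × 2.381 ≈ 5.9623 million.
After: m₂ = (1 + 0.4276) / (0.121 + 0.0498 + 0.4276) ≈ 2.38570, MB₂ = 2.381 − 0.535 = 1.846, so M₂ = 2.38570 × 1.846 ≈ 4.404 million.
ΔM = M₂ − M₁ = 4.404 − 5.9623 = -1.5583 million.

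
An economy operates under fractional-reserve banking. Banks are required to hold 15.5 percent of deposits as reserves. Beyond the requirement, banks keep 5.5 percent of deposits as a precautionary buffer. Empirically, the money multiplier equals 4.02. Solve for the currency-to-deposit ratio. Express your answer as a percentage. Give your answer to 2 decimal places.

5.16%

Using m = 4.02. From m = (1 + c)/(c + rr + e), rearranging gives 1 + c = m·(c + rr + e), so c·(1 − m) = m·(rr + e) − 1.
Hence c = [m·(rr + e) − 1]/(1 − m) = [4.02 × (0.155 + 0.055) − 1] / (1 − 4.02) ≈ 0.051589.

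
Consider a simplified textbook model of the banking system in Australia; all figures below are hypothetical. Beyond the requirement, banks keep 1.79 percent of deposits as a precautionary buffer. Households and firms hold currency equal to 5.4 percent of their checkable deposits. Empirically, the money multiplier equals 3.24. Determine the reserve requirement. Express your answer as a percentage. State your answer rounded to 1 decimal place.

25.3%

Using m = 3.24. Since m = (1 + c)/(c + rr + e), the denominator satisfies c + rr + e = (1 + c)/m = (1 + 0.054) / 3.24 ≈ 0.325309.
With c = 0.054 and e = 0.0179, the reserve requirement is 0.325309 − 0.054 − 0.0179 = 0.253409.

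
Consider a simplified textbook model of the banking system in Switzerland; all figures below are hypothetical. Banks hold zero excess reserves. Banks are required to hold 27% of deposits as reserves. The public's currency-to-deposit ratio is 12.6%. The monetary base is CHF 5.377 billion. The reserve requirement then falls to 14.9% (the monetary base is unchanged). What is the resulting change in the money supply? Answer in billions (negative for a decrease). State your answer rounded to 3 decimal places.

Initially m₁ = (1 + 0.126) / (0.27 + 0.126) ≈ 2.84343, so M₁ = 2.84343 × 5.377 ≈ 15.2891 billion.
After the change m₂ = (1 + 0.126) / (0.149 + 0.126) ≈ 4.09455, so M₂ = 4.09455 × 5.377 ≈ 22.0164 billion.
ΔM = M₂ − M₁ = 22.0164 − 15.2891 = 6.7273 billion.

CHF 6.727 billion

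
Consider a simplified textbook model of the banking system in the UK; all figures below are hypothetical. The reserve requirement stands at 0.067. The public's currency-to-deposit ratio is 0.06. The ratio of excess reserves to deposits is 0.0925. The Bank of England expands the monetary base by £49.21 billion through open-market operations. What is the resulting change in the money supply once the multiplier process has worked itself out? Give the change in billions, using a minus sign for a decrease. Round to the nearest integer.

The money multiplier is m = (1 + c) / (rr + e + c) = (1 + 0.06) / (0.067 + 0.0925 + 0.06) ≈ 4.8292.
The purchase adds 49.21 billion of base, so ΔM = m × ΔMB = 4.8292 × (+49.21) ≈ 237.6449 billion.

£238 billion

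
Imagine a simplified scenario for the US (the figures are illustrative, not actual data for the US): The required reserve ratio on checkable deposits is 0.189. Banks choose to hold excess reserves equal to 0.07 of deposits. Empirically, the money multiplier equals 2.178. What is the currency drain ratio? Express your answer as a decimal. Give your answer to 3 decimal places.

0.370

Using m = 2.178. From m = (1 + c)/(c + rr + e), rearranging gives 1 + c = m·(c + rr + e), so c·(1 − m) = m·(rr + e) − 1.
Hence c = [m·(rr + e) − 1]/(1 − m) = [2.178 × (0.189 + 0.07) − 1] / (1 − 2.178) ≈ 0.370032.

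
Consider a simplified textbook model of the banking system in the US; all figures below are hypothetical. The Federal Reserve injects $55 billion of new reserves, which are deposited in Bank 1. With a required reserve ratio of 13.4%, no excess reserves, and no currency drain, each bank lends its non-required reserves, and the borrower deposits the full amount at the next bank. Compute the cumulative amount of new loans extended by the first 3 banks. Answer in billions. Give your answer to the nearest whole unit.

Bank i lends (1 − rr)^i of the original deposit: Bank 1 lends 55·0.8660 = 47.6300, Bank 2 lends 55·0.8660² ≈ 41.2476, and so on.
Summing a geometric series: total = 55·[0.8660·(1 − 0.8660^3) / (1 − 0.8660)] ≈ 124.5980 billion.

$125 billion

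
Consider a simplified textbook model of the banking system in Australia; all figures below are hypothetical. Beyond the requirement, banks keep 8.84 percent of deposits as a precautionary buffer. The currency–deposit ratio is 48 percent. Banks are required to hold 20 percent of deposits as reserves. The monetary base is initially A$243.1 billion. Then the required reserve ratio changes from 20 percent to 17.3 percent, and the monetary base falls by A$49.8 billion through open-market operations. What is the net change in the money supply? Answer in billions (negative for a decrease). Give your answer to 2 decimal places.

Before: m₁ = (1 + 0.48) / (0.2 + 0.0884 + 0.48) ≈ 1.926080, MB₁ = 243.1, so M₁ = 1.926080 × 243.1 ≈ 468.23 billion.
After: m₂ = (1 + 0.48) / (0.173 + 0.0884 + 0.48) ≈ 1.996223, MB₂ = 243.1 − 49.8 = 193.3, so M₂ = 1.996223 × 193.3 ≈ 385.8699 billion.
ΔM = M₂ − M₁ = 385.8699 − 468.23 = -82.3601 billion.

-82.36 billion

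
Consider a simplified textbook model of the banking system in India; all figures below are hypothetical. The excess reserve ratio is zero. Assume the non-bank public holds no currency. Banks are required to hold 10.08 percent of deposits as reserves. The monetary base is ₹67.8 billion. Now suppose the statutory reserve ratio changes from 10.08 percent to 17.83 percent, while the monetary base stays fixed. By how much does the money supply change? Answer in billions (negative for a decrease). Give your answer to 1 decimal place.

Initially m₁ = 1 / (0.1008) ≈ 9.9206, so M₁ = 9.9206 × 67.8 ≈ 672.6167 billion.
After the change m₂ = 1 / (0.1783) ≈ 5.6085, so M₂ = 5.6085 × 67.8 = 380.2563 billion.
ΔM = M₂ − M₁ = 380.2563 − 672.6167 = -292.3604 billion.

-292.4 billion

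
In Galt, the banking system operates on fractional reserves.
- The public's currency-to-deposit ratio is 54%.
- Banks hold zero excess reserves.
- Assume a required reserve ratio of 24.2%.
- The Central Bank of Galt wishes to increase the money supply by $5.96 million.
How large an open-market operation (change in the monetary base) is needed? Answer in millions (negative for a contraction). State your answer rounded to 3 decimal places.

$3.026 million

The money multiplier is m = (1 + c) / (rr + c) = (1 + 0.54) / (0.242 + 0.54) ≈ 1.96931.
ΔMB = ΔM / m = (+5.96) / 1.96931 ≈ 3.0264 million.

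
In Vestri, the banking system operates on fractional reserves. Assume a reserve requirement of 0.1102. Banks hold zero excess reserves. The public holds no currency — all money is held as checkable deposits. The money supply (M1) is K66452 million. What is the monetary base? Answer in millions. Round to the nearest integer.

With no currency drain and no excess reserves, the money multiplier is m = 1/rr = 1/0.1102 ≈ 9.074410.
The monetary base is MB = M / m = 66452 / 9.074410 ≈ 7323.0105 million.

K7323 million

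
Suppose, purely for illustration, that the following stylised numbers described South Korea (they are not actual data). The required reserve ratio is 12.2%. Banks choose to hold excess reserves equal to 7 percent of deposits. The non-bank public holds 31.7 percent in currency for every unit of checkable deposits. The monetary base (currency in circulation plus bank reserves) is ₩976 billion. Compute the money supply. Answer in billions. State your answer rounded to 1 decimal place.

₩2525.3 billion

The money multiplier is m = (1 + c) / (rr + e + c) = (1 + 0.317) / (0.122 + 0.07 + 0.317) ≈ 2.58743.
So M = m × MB = 2.58743 × 976 ≈ 2525.3317 billion.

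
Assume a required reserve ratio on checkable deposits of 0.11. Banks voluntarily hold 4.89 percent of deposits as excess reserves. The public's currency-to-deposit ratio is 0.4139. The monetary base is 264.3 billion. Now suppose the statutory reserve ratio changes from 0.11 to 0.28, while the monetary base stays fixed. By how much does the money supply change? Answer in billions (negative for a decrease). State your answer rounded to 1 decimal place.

-149.3 billion

Initially m₁ = (1 + 0.4139) / (0.11 + 0.0489 + 0.4139) ≈ 2.46840, so M₁ = 2.46840 × 264.3 ≈ 652.3981 billion.
After the change m₂ = (1 + 0.4139) / (0.28 + 0.0489 + 0.4139) ≈ 1.90347, so M₂ = 1.90347 × 264.3 ≈ 503.0871 billion.
ΔM = M₂ − M₁ = 503.0871 − 652.3981 = -149.311 billion.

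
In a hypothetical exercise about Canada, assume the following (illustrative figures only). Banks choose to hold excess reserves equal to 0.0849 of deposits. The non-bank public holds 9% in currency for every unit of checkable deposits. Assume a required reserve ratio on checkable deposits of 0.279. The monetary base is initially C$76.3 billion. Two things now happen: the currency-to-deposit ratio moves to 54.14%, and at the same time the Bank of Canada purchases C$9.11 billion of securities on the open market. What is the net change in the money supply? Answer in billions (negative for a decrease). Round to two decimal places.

-37.81 billion

Before: m₁ = (1 + 0.09) / (0.279 + 0.0849 + 0.09) ≈ 2.40141, MB₁ = 76.3, so M₁ = 2.40141 × 76.3 ≈ 183.2276 billion.
After: m₂ = (1 + 0.5414) / (0.279 + 0.0849 + 0.5414) ≈ 1.70264, MB₂ = 76.3 + 9.11 = 85.41, so M₂ = 1.70264 × 85.41 ≈ 145.4225 billion.
ΔM = M₂ − M₁ = 145.4225 − 183.2276 = -37.8051 billion.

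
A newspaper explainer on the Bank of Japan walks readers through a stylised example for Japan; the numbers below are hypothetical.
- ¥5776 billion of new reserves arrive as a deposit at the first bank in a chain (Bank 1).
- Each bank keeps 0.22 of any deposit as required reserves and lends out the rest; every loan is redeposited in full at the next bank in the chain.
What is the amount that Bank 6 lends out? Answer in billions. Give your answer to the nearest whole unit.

Each bank lends a fraction (1 − rr) = 0.7800 of the deposit it receives, so Bank 6 receives 5776·0.7800^5 and lends 5776·0.7800^6 ≈ 1300.7529 billion.

¥1301 billion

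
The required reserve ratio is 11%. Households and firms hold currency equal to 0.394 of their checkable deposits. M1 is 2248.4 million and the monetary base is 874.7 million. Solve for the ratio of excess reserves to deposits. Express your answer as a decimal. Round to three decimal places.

0.038

Using m = M/MB = 2248.4/874.7 ≈ 2.570481. Since m = (1 + c)/(c + rr + e), the denominator satisfies c + rr + e = (1 + c)/m = (1 + 0.394) / 2.570481 ≈ 0.542311.
With c = 0.394 and rr = 0.11, the ratio of excess reserves to deposits is 0.542311 − 0.394 − 0.11 = 0.038311.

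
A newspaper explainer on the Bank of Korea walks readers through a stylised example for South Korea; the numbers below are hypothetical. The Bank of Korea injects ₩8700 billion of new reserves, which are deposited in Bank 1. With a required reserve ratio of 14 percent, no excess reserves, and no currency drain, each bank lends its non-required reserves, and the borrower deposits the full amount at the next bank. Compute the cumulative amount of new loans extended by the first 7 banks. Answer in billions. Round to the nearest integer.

₩34849 billion

Bank i lends (1 − rr)^i of the original deposit: Bank 1 lends 8700·0.8600 = 7482.0000, Bank 2 lends 8700·0.8600² = 6434.5200, and so on.
Summing a geometric series: total = 8700·[0.8600·(1 − 0.8600^7) / (1 − 0.8600)] ≈ 34848.6002 billion.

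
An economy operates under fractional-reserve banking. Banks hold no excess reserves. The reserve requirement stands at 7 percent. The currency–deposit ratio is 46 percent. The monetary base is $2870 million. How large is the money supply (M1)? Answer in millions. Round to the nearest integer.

$7906 million

The money multiplier is m = (1 + c) / (rr + c) = (1 + 0.46) / (0.07 + 0.46) ≈ 2.75472.
So M = m × MB = 2.75472 × 2870 = 7906.0464 million.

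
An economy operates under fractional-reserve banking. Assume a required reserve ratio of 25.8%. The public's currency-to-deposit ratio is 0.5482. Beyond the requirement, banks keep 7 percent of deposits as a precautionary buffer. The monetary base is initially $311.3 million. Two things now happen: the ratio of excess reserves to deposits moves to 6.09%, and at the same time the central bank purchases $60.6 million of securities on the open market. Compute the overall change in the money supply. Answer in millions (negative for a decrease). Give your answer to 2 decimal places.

$113.97 million

Before: m₁ = (1 + 0.5482) / (0.258 + 0.07 + 0.5482) ≈ 1.766948, MB₁ = 311.3, so M₁ = 1.766948 × 311.3 ≈ 550.0509 million.
After: m₂ = (1 + 0.5482) / (0.258 + 0.0609 + 0.5482) ≈ 1.785492, MB₂ = 311.3 + 60.6 = 371.9, so M₂ = 1.785492 × 371.9 ≈ 664.0245 million.
ΔM = M₂ − M₁ = 664.0245 − 550.0509 = 113.9736 million.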